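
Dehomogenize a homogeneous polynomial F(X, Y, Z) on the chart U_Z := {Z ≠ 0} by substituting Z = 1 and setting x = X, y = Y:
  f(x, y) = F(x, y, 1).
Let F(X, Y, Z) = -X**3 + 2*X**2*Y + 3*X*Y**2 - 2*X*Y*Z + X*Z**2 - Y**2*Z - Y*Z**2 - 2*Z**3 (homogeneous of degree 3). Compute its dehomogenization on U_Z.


f(x, y) = -x**3 + 2*x**2*y + 3*x*y**2 - 2*x*y + x - y**2 - y - 2

On U_Z we set Z = 1. Each monomial c·X^i·Y^j·Z^k in F becomes c·x^i·y^j·1^k = c·x^i·y^j.
Substituting Z = 1: F(X, Y, 1) = -x**3 + 2*x**2*y + 3*x*y**2 - 2*x*y + x - y**2 - y - 2.
Note: deg(f) ≤ deg(F) = 3; strict inequality happens when F is divisible by Z (lost terms).


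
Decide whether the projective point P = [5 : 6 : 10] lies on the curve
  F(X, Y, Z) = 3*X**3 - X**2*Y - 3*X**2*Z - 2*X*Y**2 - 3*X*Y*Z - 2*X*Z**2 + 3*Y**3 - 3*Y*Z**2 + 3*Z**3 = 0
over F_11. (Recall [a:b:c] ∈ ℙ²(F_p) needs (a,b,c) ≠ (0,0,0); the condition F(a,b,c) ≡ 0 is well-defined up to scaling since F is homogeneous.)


F(5,6,10) ≡ 9 (mod 11); P is NOT on the curve.

Evaluate F(5, 6, 10) term-by-term (mod 11).
  3*X**3 ↦ 3·125·1·1 = 375
  -X**2*Y ↦ -1·25·6·1 = -150
  -3*X**2*Z ↦ -3·25·1·10 = -750
  -2*X*Y**2 ↦ -2·5·36·1 = -360
  -3*X*Y*Z ↦ -3·5·6·10 = -900
  -2*X*Z**2 ↦ -2·5·1·100 = -1000
  3*Y**3 ↦ 3·1·216·1 = 648
  -3*Y*Z**2 ↦ -3·1·6·100 = -1800
  3*Z**3 ↦ 3·1·1·1000 = 3000
Sum: F(5, 6, 10) = (375) + (-150) + (-750) + (-360) + (-900) + (-1000) + (648) + (-1800) + (3000) = -937.
Reducing mod 11: -937 ≡ 9 (mod 11).
Since F(a, b, c) ≡ 9 ≠ 0 (mod 11), P does NOT lie on the curve.


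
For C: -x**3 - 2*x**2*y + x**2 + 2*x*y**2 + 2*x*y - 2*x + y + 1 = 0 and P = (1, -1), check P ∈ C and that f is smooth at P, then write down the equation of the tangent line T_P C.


Tangent line at P: x - 3*y - 4 = 0.

Step 1: f(1, -1) = 0, so P lies on C.
Step 2: partial derivatives
  f_x(x, y) = -3*x**2 - 4*x*y + 2*x + 2*y**2 + 2*y - 2, f_y(x, y) = -2*x**2 + 4*x*y + 2*x + 1.
  f_x(P) = 1, f_y(P) = -3 (gradient nonzero, so P is smooth).
Step 3: tangent line at P: 1·(x − 1) + -3·(y − -1) = 0.
Expanding: x - 3*y - 4 = 0.


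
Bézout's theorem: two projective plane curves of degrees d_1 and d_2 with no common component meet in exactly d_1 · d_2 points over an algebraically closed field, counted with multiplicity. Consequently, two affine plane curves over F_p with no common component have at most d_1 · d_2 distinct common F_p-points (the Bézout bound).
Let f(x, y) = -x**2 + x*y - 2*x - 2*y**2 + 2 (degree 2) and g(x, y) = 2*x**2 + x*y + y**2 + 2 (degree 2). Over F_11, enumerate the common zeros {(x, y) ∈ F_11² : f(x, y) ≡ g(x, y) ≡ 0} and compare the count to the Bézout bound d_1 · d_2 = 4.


Common zeros: {(6, 9), (7, 7)}; count = 2; Bézout bound = 4.

deg(f) = 2, deg(g) = 2, so Bézout bound = 4.
Scan x ∈ F_11. For each x, list the y ∈ F_11 with f(x, y) ≡ 0 and those with g(x, y) ≡ 0 (mod 11); the common zeros in that column are the intersection.
  x = 0: f ≡ 0 at y ∈ {1, 10}; g ≡ 0 at y ∈ {3, 8}; common: ∅.
  x = 1: f ≡ 0 at y ∈ {8, 9}; g ≡ 0 at y ∈ ∅; common: ∅.
  x = 2: f ≡ 0 at y ∈ {6}; g ≡ 0 at y ∈ ∅; common: ∅.
  x = 3: f ≡ 0 at y ∈ {3, 4}; g ≡ 0 at y ∈ ∅; common: ∅.
  x = 4: f ≡ 0 at y ∈ {0, 2}; g ≡ 0 at y ∈ {3, 4}; common: ∅.
  x = 5: f ≡ 0 at y ∈ {0, 8}; g ≡ 0 at y ∈ {2, 4}; common: ∅.
  x = 6: f ≡ 0 at y ∈ {5, 9}; g ≡ 0 at y ∈ {7, 9}; common: {9}.
  x = 7: f ≡ 0 at y ∈ {2, 7}; g ≡ 0 at y ∈ {7, 8}; common: {7}.
  x = 8: f ≡ 0 at y ∈ {5, 10}; g ≡ 0 at y ∈ ∅; common: ∅.
  x = 9: f ≡ 0 at y ∈ {3, 7}; g ≡ 0 at y ∈ ∅; common: ∅.
  x = 10: f ≡ 0 at y ∈ {1, 4}; g ≡ 0 at y ∈ ∅; common: ∅.
Collecting: common zeros = {(6, 9), (7, 7)}, so the count is 2.
Comparison with the Bézout bound: 2 ≤ 4 = deg(f)·deg(g), as expected for curves with no common component (the affine F_11-count falls short of the bound because intersections may lie at infinity, over extension fields, or carry multiplicity).


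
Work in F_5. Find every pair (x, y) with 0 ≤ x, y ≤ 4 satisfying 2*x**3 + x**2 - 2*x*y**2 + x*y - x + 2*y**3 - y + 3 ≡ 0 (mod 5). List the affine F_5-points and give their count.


Affine F_5-points: {(1, 0), (1, 1), (2, 1), (4, 1), (4, 4)}; count = 5.

For each of the 25 pairs (x, y) ∈ F_5², evaluate f(x, y) mod 5. Record the zeros.
  x = 0: [0↦3, 1↦4, 2↦2, 3↦4, 4↦2]  zeros at y ∈ ∅
  x = 1: [0↦0, 1↦0, 2↦3, 3↦1, 4↦1]  zeros at y ∈ {0, 1}
  x = 2: [0↦1, 1↦0, 2↦3, 3↦2, 4↦4]  zeros at y ∈ {1}
  x = 3: [0↦3, 1↦1, 2↦4, 3↦4, 4↦3]  zeros at y ∈ ∅
  x = 4: [0↦3, 1↦0, 2↦3, 3↦4, 4↦0]  zeros at y ∈ {1, 4}
Collecting zeros: affine points = {(1, 0), (1, 1), (2, 1), (4, 1), (4, 4)}.
Total count |C(F_5)_aff| = 5.


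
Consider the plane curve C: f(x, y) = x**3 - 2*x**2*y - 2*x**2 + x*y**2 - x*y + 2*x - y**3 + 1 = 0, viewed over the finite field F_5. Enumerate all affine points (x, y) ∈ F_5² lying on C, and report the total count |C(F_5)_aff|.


Affine F_5-points: {(0, 1), (1, 3), (2, 0), (2, 2)}; count = 4.

For each of the 25 pairs (x, y) ∈ F_5², evaluate f(x, y) mod 5. Record the zeros.
  x = 0: [0↦1, 1↦0, 2↦3, 3↦4, 4↦2]  zeros at y ∈ {1}
  x = 1: [0↦2, 1↦4, 2↦2, 3↦0, 4↦2]  zeros at y ∈ {3}
  x = 2: [0↦0, 1↦1, 2↦0, 3↦1, 4↦3]  zeros at y ∈ {0, 2}
  x = 3: [0↦1, 1↦2, 2↦3, 3↦3, 4↦1]  zeros at y ∈ ∅
  x = 4: [0↦1, 1↦3, 2↦2, 3↦2, 4↦2]  zeros at y ∈ ∅
Collecting zeros: affine points = {(0, 1), (1, 3), (2, 0), (2, 2)}.
Total count |C(F_5)_aff| = 4.


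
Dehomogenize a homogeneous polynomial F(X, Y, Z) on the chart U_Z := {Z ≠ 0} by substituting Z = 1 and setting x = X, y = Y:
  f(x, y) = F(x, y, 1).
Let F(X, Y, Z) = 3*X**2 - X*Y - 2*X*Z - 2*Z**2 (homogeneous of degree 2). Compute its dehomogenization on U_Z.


f(x, y) = 3*x**2 - x*y - 2*x - 2

On U_Z we set Z = 1. Each monomial c·X^i·Y^j·Z^k in F becomes c·x^i·y^j·1^k = c·x^i·y^j.
Substituting Z = 1: F(X, Y, 1) = 3*x**2 - x*y - 2*x - 2.
Note: deg(f) ≤ deg(F) = 2; strict inequality happens when F is divisible by Z (lost terms).


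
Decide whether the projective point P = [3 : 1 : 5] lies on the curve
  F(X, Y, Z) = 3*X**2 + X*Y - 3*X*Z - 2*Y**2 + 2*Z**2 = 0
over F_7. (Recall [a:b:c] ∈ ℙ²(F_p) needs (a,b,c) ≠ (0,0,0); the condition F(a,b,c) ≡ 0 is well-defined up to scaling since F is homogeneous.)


F(3,1,5) ≡ 5 (mod 7); P is NOT on the curve.

Evaluate F(3, 1, 5) term-by-term (mod 7).
  3*X**2 ↦ 3·9·1·1 = 27
  X*Y ↦ 1·3·1·1 = 3
  -3*X*Z ↦ -3·3·1·5 = -45
  -2*Y**2 ↦ -2·1·1·1 = -2
  2*Z**2 ↦ 2·1·1·25 = 50
Sum: F(3, 1, 5) = (27) + (3) + (-45) + (-2) + (50) = 33.
Reducing mod 7: 33 ≡ 5 (mod 7).
Since F(a, b, c) ≡ 5 ≠ 0 (mod 7), P does NOT lie on the curve.


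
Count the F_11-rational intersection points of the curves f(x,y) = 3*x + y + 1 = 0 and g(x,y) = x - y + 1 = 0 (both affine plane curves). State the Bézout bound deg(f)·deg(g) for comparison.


Common zeros: {(5, 6)}; count = 1; Bézout bound = 1.

deg(f) = 1, deg(g) = 1, so Bézout bound = 1.
Scan x ∈ F_11. For each x, list the y ∈ F_11 with f(x, y) ≡ 0 and those with g(x, y) ≡ 0 (mod 11); the common zeros in that column are the intersection.
  x = 0: f ≡ 0 at y ∈ {10}; g ≡ 0 at y ∈ {1}; common: ∅.
  x = 1: f ≡ 0 at y ∈ {7}; g ≡ 0 at y ∈ {2}; common: ∅.
  x = 2: f ≡ 0 at y ∈ {4}; g ≡ 0 at y ∈ {3}; common: ∅.
  x = 3: f ≡ 0 at y ∈ {1}; g ≡ 0 at y ∈ {4}; common: ∅.
  x = 4: f ≡ 0 at y ∈ {9}; g ≡ 0 at y ∈ {5}; common: ∅.
  x = 5: f ≡ 0 at y ∈ {6}; g ≡ 0 at y ∈ {6}; common: {6}.
  x = 6: f ≡ 0 at y ∈ {3}; g ≡ 0 at y ∈ {7}; common: ∅.
  x = 7: f ≡ 0 at y ∈ {0}; g ≡ 0 at y ∈ {8}; common: ∅.
  x = 8: f ≡ 0 at y ∈ {8}; g ≡ 0 at y ∈ {9}; common: ∅.
  x = 9: f ≡ 0 at y ∈ {5}; g ≡ 0 at y ∈ {10}; common: ∅.
  x = 10: f ≡ 0 at y ∈ {2}; g ≡ 0 at y ∈ {0}; common: ∅.
Collecting: common zeros = {(5, 6)}, so the count is 1.
Comparison with the Bézout bound: 1 ≤ 1 = deg(f)·deg(g), as expected for curves with no common component (the bound is attained).


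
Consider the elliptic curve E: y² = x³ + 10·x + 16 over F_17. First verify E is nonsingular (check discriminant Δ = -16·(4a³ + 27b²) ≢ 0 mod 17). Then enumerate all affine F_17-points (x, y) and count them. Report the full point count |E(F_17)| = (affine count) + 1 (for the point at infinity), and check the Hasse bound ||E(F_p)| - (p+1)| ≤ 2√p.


Affine points = {(0, 4), (0, 13), (4, 1), (4, 16), (5, 2), (5, 15), (7, 2), (7, 15), (8, 8), (8, 9), (9, 6), (9, 11)}; affine count = 12; |E(F_17)| = 13.

Discriminant check: Δ ∝ 4a³ + 27b² = 4·10³ + 27·16² = 4·1000 + 27·256 ≡ 15 (mod 17). Nonzero ⇒ E is nonsingular.
For each x ∈ F_17, compute rhs = x³ + 10·x + 16 mod 17, then count y ∈ F_17 with y² ≡ rhs.
  x = 0: rhs = 16, matching y values: 4, 13 (2 points).
  x = 1: rhs = 10, matching y values: none (0 points).
  x = 2: rhs = 10, matching y values: none (0 points).
  x = 3: rhs = 5, matching y values: none (0 points).
  x = 4: rhs = 1, matching y values: 1, 16 (2 points).
  x = 5: rhs = 4, matching y values: 2, 15 (2 points).
  x = 6: rhs = 3, matching y values: none (0 points).
  x = 7: rhs = 4, matching y values: 2, 15 (2 points).
  x = 8: rhs = 13, matching y values: 8, 9 (2 points).
  x = 9: rhs = 2, matching y values: 6, 11 (2 points).
  x = 10: rhs = 11, matching y values: none (0 points).
  x = 11: rhs = 12, matching y values: none (0 points).
  x = 12: rhs = 11, matching y values: none (0 points).
  x = 13: rhs = 14, matching y values: none (0 points).
  x = 14: rhs = 10, matching y values: none (0 points).
  x = 15: rhs = 5, matching y values: none (0 points).
  x = 16: rhs = 5, matching y values: none (0 points).
Total affine count: 12.
Full point count |E(F_17)| = 12 + 1 = 13.
Hasse bound: |13 − (17+1)| = |-5| = 5 ≤ 2√17 ≈ 8.2462 ✓.


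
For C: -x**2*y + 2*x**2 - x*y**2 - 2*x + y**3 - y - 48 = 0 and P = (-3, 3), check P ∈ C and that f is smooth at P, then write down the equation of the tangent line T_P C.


Tangent line at P: -5*x + 35*y - 120 = 0.

Step 1: f(-3, 3) = 0, so P lies on C.
Step 2: partial derivatives
  f_x(x, y) = -2*x*y + 4*x - y**2 - 2, f_y(x, y) = -x**2 - 2*x*y + 3*y**2 - 1.
  f_x(P) = -5, f_y(P) = 35 (gradient nonzero, so P is smooth).
Step 3: tangent line at P: -5·(x − -3) + 35·(y − 3) = 0.
Expanding: -5*x + 35*y - 120 = 0.


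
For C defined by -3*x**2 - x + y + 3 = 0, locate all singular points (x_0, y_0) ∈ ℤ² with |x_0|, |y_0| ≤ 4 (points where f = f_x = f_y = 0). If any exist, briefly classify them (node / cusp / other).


No singular points in the scanned grid; C is smooth there.

Compute partial derivatives:
  f_x = -6*x - 1.
  f_y = 1.
f_y = 1 is a nonzero constant, so f_y never vanishes: no point (x, y) can satisfy f = f_x = f_y = 0. In particular no (x, y) ∈ {−4, ..., 4}² is singular; the curve is smooth.


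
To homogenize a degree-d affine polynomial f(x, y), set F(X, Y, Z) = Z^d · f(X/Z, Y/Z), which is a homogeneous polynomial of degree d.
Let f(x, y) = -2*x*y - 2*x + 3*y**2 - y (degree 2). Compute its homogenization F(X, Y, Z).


F(X, Y, Z) = -2*X*Y - 2*X*Z + 3*Y**2 - Y*Z

deg(f) = 2.
Substitute x = X/Z, y = Y/Z into f, then multiply by Z^2.
  monomial -2·x^1·y^1 ↦ -2·X^1·Y^1·Z^0.
  monomial -2·x^1·y^0 ↦ -2·X^1·Y^0·Z^1.
  monomial 3·x^0·y^2 ↦ 3·X^0·Y^2·Z^0.
  monomial -1·x^0·y^1 ↦ -1·X^0·Y^1·Z^1.
Collecting: F(X, Y, Z) = -2*X*Y - 2*X*Z + 3*Y**2 - Y*Z.


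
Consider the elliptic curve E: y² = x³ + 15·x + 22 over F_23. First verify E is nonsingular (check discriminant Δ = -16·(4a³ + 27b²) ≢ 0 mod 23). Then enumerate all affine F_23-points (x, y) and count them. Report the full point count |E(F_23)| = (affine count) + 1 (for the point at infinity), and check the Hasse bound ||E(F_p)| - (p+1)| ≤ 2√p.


Affine points = {(3, 5), (3, 18), (4, 10), (4, 13), (6, 11), (6, 12), (9, 9), (9, 14), (11, 0), (14, 3), (14, 20), (18, 11), (18, 12), (19, 6), (19, 17), (22, 11), (22, 12)}; affine count = 17; |E(F_23)| = 18.

Discriminant check: Δ ∝ 4a³ + 27b² = 4·15³ + 27·22² = 4·3375 + 27·484 ≡ 3 (mod 23). Nonzero ⇒ E is nonsingular.
For each x ∈ F_23, compute rhs = x³ + 15·x + 22 mod 23, then count y ∈ F_23 with y² ≡ rhs.
  x = 0: rhs = 22, matching y values: none (0 points).
  x = 1: rhs = 15, matching y values: none (0 points).
  x = 2: rhs = 14, matching y values: none (0 points).
  x = 3: rhs = 2, matching y values: 5, 18 (2 points).
  x = 4: rhs = 8, matching y values: 10, 13 (2 points).
  x = 5: rhs = 15, matching y values: none (0 points).
  x = 6: rhs = 6, matching y values: 11, 12 (2 points).
  x = 7: rhs = 10, matching y values: none (0 points).
  x = 8: rhs = 10, matching y values: none (0 points).
  x = 9: rhs = 12, matching y values: 9, 14 (2 points).
  x = 10: rhs = 22, matching y values: none (0 points).
  x = 11: rhs = 0, matching y values: 0 (1 points).
  x = 12: rhs = 21, matching y values: none (0 points).
  x = 13: rhs = 22, matching y values: none (0 points).
  x = 14: rhs = 9, matching y values: 3, 20 (2 points).
  x = 15: rhs = 11, matching y values: none (0 points).
  x = 16: rhs = 11, matching y values: none (0 points).
  x = 17: rhs = 15, matching y values: none (0 points).
  x = 18: rhs = 6, matching y values: 11, 12 (2 points).
  x = 19: rhs = 13, matching y values: 6, 17 (2 points).
  x = 20: rhs = 19, matching y values: none (0 points).
  x = 21: rhs = 7, matching y values: none (0 points).
  x = 22: rhs = 6, matching y values: 11, 12 (2 points).
Total affine count: 17.
Full point count |E(F_23)| = 17 + 1 = 18.
Hasse bound: |18 − (23+1)| = |-6| = 6 ≤ 2√23 ≈ 9.5917 ✓.


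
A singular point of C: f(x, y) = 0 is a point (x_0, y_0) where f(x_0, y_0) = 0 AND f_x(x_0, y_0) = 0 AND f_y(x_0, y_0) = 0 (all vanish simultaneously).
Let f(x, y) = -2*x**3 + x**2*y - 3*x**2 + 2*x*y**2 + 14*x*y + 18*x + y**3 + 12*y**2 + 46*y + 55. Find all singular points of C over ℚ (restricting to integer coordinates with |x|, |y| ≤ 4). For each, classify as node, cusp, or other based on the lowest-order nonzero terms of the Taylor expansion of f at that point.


Singular points: {(-1, -3)}; classification: cusp.

Compute partial derivatives:
  f_x = -6*x**2 + 2*x*y - 6*x + 2*y**2 + 14*y + 18.
  f_y = x**2 + 4*x*y + 14*x + 3*y**2 + 24*y + 46.
Scan x_0 ∈ {−4, ..., 4}. For each x_0, f_y(x_0, y) is a polynomial in y; find its integer roots y ∈ {−4, ..., 4}, then test f_x and f at those candidates.
  x = -4: f_y(-4, y) = 3*y**2 + 8*y + 6; no integer root y with |y| ≤ 4.
  x = -3: f_y(-3, y) = 3*y**2 + 12*y + 13; no integer root y with |y| ≤ 4.
  x = -2: f_y(-2, y) = 3*y**2 + 16*y + 22; no integer root y with |y| ≤ 4.
  x = -1: f_y(-1, y) = 3*y**2 + 20*y + 33; vanishes at y ∈ {-3}. (-1, -3): f_x = 0, f = 0 — SINGULAR.
  x = 0: f_y(0, y) = 3*y**2 + 24*y + 46; no integer root y with |y| ≤ 4.
  x = 1: f_y(1, y) = 3*y**2 + 28*y + 61; no integer root y with |y| ≤ 4.
  x = 2: f_y(2, y) = 3*y**2 + 32*y + 78; no integer root y with |y| ≤ 4.
  x = 3: f_y(3, y) = 3*y**2 + 36*y + 97; no integer root y with |y| ≤ 4.
  x = 4: f_y(4, y) = 3*y**2 + 40*y + 118; no integer root y with |y| ≤ 4.
Only singular point on the grid: (-1, -3).
Classify: substitute x = -1 + u, y = -3 + v and expand: f = -2*u**3 + u**2*v + 2*u*v**2 + v**3 + v**2.
No constant or linear terms (consistent with a singular point). Quadratic part: v**2. Cubic part: -2*u**3 + u**2*v + 2*u*v**2 + v**3.
The quadratic part v**2 is a perfect square, so there is a single (double) tangent line v = 0, i.e. y = -3. Restricting the cubic part to that line (v = 0) leaves -2*u**3 ≠ 0, so f is not divisible by v and the branch is v² ≈ 2*u**3 to lowest order — this is a cusp.
Classification: cusp.


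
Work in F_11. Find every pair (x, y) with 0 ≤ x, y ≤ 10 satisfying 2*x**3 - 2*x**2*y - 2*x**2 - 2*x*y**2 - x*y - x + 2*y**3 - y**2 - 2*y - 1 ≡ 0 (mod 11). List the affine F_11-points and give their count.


Affine F_11-points: {(2, 3), (3, 4), (4, 4), (5, 3), (6, 10), (8, 3), (8, 5), (8, 6), (9, 2), (9, 4), (9, 9)}; count = 11.

For each of the 121 pairs (x, y) ∈ F_11², evaluate f(x, y) mod 11. Record the zeros.
  x = 0: [0↦10, 1↦9, 2↦7, 3↦5, 4↦4, 5↦5, 6↦9, 7↦6, 8↦8, 9↦5, 10↦9]  zeros at y ∈ ∅
  x = 1: [0↦9, 1↦3, 2↦3, 3↦10, 4↦3, 5↦5, 6↦6, 7↦7, 8↦9, 9↦2, 10↦9]  zeros at y ∈ ∅
  x = 2: [0↦5, 1↦1, 2↦10, 3↦0, 4↦5, 5↦4, 6↦9, 7↦10, 8↦8, 9↦4, 10↦10]  zeros at y ∈ {3}
  x = 3: [0↦10, 1↦4, 2↦7, 3↦9, 4↦0, 5↦3, 6↦8, 7↦5, 8↦6, 9↦1, 10↦2]  zeros at y ∈ {4}
  x = 4: [0↦3, 1↦2, 2↦6, 3↦5, 4↦0, 5↦3, 6↦4, 7↦4, 8↦4, 9↦5, 10↦8]  zeros at y ∈ {4}
  x = 5: [0↦7, 1↦7, 2↦8, 3↦0, 4↦6, 5↦5, 6↦9, 7↦8, 8↦3, 9↦6, 10↦7]  zeros at y ∈ {3}
  x = 6: [0↦1, 1↦9, 2↦3, 3↦6, 4↦8, 5↦10, 6↦2, 7↦7, 8↦4, 9↦5, 10↦0]  zeros at y ∈ {10}
  x = 7: [0↦8, 1↦9, 2↦3, 3↦2, 4↦7, 5↦8, 6↦6, 7↦2, 8↦8, 9↦3, 10↦10]  zeros at y ∈ ∅
  x = 8: [0↦7, 1↦8, 2↦9, 3↦0, 4↦4, 5↦0, 6↦0, 7↦5, 8↦5, 9↦1, 10↦5]  zeros at y ∈ {3, 5, 6}
  x = 9: [0↦10, 1↦7, 2↦0, 3↦1, 4↦0, 5↦9, 6↦7, 7↦6, 8↦7, 9↦0, 10↦8]  zeros at y ∈ {2, 4, 9}
  x = 10: [0↦7, 1↦7, 2↦10, 3↦6, 4↦7, 5↦3, 6↦6, 7↦6, 8↦4, 9↦1, 10↦9]  zeros at y ∈ ∅
Collecting zeros: affine points = {(2, 3), (3, 4), (4, 4), (5, 3), (6, 10), (8, 3), (8, 5), (8, 6), (9, 2), (9, 4), (9, 9)}.
Total count |C(F_11)_aff| = 11.


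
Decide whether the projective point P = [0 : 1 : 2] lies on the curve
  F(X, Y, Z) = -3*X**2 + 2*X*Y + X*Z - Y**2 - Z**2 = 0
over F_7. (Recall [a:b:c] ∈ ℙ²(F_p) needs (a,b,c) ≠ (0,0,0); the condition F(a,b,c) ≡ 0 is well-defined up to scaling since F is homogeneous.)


F(0,1,2) ≡ 2 (mod 7); P is NOT on the curve.

Evaluate F(0, 1, 2) term-by-term (mod 7).
  -3*X**2 ↦ -3·0·1·1 = 0
  2*X*Y ↦ 2·0·1·1 = 0
  X*Z ↦ 1·0·1·2 = 0
  -Y**2 ↦ -1·1·1·1 = -1
  -Z**2 ↦ -1·1·1·4 = -4
Sum: F(0, 1, 2) = (0) + (0) + (0) + (-1) + (-4) = -5.
Reducing mod 7: -5 ≡ 2 (mod 7).
Since F(a, b, c) ≡ 2 ≠ 0 (mod 7), P does NOT lie on the curve.


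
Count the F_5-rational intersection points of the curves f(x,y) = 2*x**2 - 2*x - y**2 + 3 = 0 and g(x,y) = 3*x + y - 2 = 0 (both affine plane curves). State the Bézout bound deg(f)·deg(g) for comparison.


Common zeros: ∅; count = 0; Bézout bound = 2.

deg(f) = 2, deg(g) = 1, so Bézout bound = 2.
Scan x ∈ F_5. For each x, list the y ∈ F_5 with f(x, y) ≡ 0 and those with g(x, y) ≡ 0 (mod 5); the common zeros in that column are the intersection.
  x = 0: f ≡ 0 at y ∈ ∅; g ≡ 0 at y ∈ {2}; common: ∅.
  x = 1: f ≡ 0 at y ∈ ∅; g ≡ 0 at y ∈ {4}; common: ∅.
  x = 2: f ≡ 0 at y ∈ ∅; g ≡ 0 at y ∈ {1}; common: ∅.
  x = 3: f ≡ 0 at y ∈ {0}; g ≡ 0 at y ∈ {3}; common: ∅.
  x = 4: f ≡ 0 at y ∈ ∅; g ≡ 0 at y ∈ {0}; common: ∅.
Collecting: common zeros = ∅, so the count is 0.
Comparison with the Bézout bound: 0 ≤ 2 = deg(f)·deg(g), as expected for curves with no common component (the affine F_5-count falls short of the bound because intersections may lie at infinity, over extension fields, or carry multiplicity).


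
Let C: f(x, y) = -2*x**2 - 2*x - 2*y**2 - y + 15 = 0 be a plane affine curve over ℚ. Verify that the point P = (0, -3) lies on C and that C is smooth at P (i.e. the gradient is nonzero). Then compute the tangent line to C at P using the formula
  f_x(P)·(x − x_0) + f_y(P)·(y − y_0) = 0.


Tangent line at P: -2*x + 11*y + 33 = 0.

Step 1: f(0, -3) = 0, so P lies on C.
Step 2: partial derivatives
  f_x(x, y) = -4*x - 2, f_y(x, y) = -4*y - 1.
  f_x(P) = -2, f_y(P) = 11 (gradient nonzero, so P is smooth).
Step 3: tangent line at P: -2·(x − 0) + 11·(y − -3) = 0.
Expanding: -2*x + 11*y + 33 = 0.


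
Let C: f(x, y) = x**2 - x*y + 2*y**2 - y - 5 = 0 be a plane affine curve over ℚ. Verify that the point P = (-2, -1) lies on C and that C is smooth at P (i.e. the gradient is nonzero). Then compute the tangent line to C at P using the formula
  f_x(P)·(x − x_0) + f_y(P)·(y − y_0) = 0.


Tangent line at P: -3*x - 3*y - 9 = 0.

Step 1: f(-2, -1) = 0, so P lies on C.
Step 2: partial derivatives
  f_x(x, y) = 2*x - y, f_y(x, y) = -x + 4*y - 1.
  f_x(P) = -3, f_y(P) = -3 (gradient nonzero, so P is smooth).
Step 3: tangent line at P: -3·(x − -2) + -3·(y − -1) = 0.
Expanding: -3*x - 3*y - 9 = 0.


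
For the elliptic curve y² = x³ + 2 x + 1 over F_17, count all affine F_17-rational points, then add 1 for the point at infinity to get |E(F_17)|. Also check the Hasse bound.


Affine points = {(0, 1), (0, 16), (1, 2), (1, 15), (2, 8), (2, 9), (3, 0), (5, 0), (6, 5), (6, 12), (7, 1), (7, 16), (8, 6), (8, 11), (9, 0), (10, 1), (10, 16), (12, 6), (12, 11), (14, 6), (14, 11), (16, 7), (16, 10)}; affine count = 23; |E(F_17)| = 24.

Discriminant check: Δ ∝ 4a³ + 27b² = 4·2³ + 27·1² = 4·8 + 27·1 ≡ 8 (mod 17). Nonzero ⇒ E is nonsingular.
For each x ∈ F_17, compute rhs = x³ + 2·x + 1 mod 17, then count y ∈ F_17 with y² ≡ rhs.
  x = 0: rhs = 1, matching y values: 1, 16 (2 points).
  x = 1: rhs = 4, matching y values: 2, 15 (2 points).
  x = 2: rhs = 13, matching y values: 8, 9 (2 points).
  x = 3: rhs = 0, matching y values: 0 (1 points).
  x = 4: rhs = 5, matching y values: none (0 points).
  x = 5: rhs = 0, matching y values: 0 (1 points).
  x = 6: rhs = 8, matching y values: 5, 12 (2 points).
  x = 7: rhs = 1, matching y values: 1, 16 (2 points).
  x = 8: rhs = 2, matching y values: 6, 11 (2 points).
  x = 9: rhs = 0, matching y values: 0 (1 points).
  x = 10: rhs = 1, matching y values: 1, 16 (2 points).
  x = 11: rhs = 11, matching y values: none (0 points).
  x = 12: rhs = 2, matching y values: 6, 11 (2 points).
  x = 13: rhs = 14, matching y values: none (0 points).
  x = 14: rhs = 2, matching y values: 6, 11 (2 points).
  x = 15: rhs = 6, matching y values: none (0 points).
  x = 16: rhs = 15, matching y values: 7, 10 (2 points).
Total affine count: 23.
Full point count |E(F_17)| = 23 + 1 = 24.
Hasse bound: |24 − (17+1)| = |6| = 6 ≤ 2√17 ≈ 8.2462 ✓.


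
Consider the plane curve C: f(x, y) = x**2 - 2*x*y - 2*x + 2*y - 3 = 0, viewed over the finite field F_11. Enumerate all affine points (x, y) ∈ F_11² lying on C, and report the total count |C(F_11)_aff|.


Affine F_11-points: {(0, 7), (2, 4), (3, 0), (4, 10), (5, 7), (6, 1), (7, 10), (8, 4), (9, 1), (10, 0)}; count = 10.

For each of the 121 pairs (x, y) ∈ F_11², evaluate f(x, y) mod 11. Record the zeros.
  x = 0: [0↦8, 1↦10, 2↦1, 3↦3, 4↦5, 5↦7, 6↦9, 7↦0, 8↦2, 9↦4, 10↦6]  zeros at y ∈ {7}
  x = 1: [0↦7, 1↦7, 2↦7, 3↦7, 4↦7, 5↦7, 6↦7, 7↦7, 8↦7, 9↦7, 10↦7]  zeros at y ∈ ∅
  x = 2: [0↦8, 1↦6, 2↦4, 3↦2, 4↦0, 5↦9, 6↦7, 7↦5, 8↦3, 9↦1, 10↦10]  zeros at y ∈ {4}
  x = 3: [0↦0, 1↦7, 2↦3, 3↦10, 4↦6, 5↦2, 6↦9, 7↦5, 8↦1, 9↦8, 10↦4]  zeros at y ∈ {0}
  x = 4: [0↦5, 1↦10, 2↦4, 3↦9, 4↦3, 5↦8, 6↦2, 7↦7, 8↦1, 9↦6, 10↦0]  zeros at y ∈ {10}
  x = 5: [0↦1, 1↦4, 2↦7, 3↦10, 4↦2, 5↦5, 6↦8, 7↦0, 8↦3, 9↦6, 10↦9]  zeros at y ∈ {7}
  x = 6: [0↦10, 1↦0, 2↦1, 3↦2, 4↦3, 5↦4, 6↦5, 7↦6, 8↦7, 9↦8, 10↦9]  zeros at y ∈ {1}
  x = 7: [0↦10, 1↦9, 2↦8, 3↦7, 4↦6, 5↦5, 6↦4, 7↦3, 8↦2, 9↦1, 10↦0]  zeros at y ∈ {10}
  x = 8: [0↦1, 1↦9, 2↦6, 3↦3, 4↦0, 5↦8, 6↦5, 7↦2, 8↦10, 9↦7, 10↦4]  zeros at y ∈ {4}
  x = 9: [0↦5, 1↦0, 2↦6, 3↦1, 4↦7, 5↦2, 6↦8, 7↦3, 8↦9, 9↦4, 10↦10]  zeros at y ∈ {1}
  x = 10: [0↦0, 1↦4, 2↦8, 3↦1, 4↦5, 5↦9, 6↦2, 7↦6, 8↦10, 9↦3, 10↦7]  zeros at y ∈ {0}
Collecting zeros: affine points = {(0, 7), (2, 4), (3, 0), (4, 10), (5, 7), (6, 1), (7, 10), (8, 4), (9, 1), (10, 0)}.
Total count |C(F_11)_aff| = 10.


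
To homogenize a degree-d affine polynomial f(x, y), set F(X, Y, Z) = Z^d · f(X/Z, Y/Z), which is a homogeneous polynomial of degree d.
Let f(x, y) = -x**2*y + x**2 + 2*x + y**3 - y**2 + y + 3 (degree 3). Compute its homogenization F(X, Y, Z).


F(X, Y, Z) = -X**2*Y + X**2*Z + 2*X*Z**2 + Y**3 - Y**2*Z + Y*Z**2 + 3*Z**3

deg(f) = 3.
Substitute x = X/Z, y = Y/Z into f, then multiply by Z^3.
  monomial -1·x^2·y^1 ↦ -1·X^2·Y^1·Z^0.
  monomial 1·x^2·y^0 ↦ 1·X^2·Y^0·Z^1.
  monomial 2·x^1·y^0 ↦ 2·X^1·Y^0·Z^2.
  monomial 1·x^0·y^3 ↦ 1·X^0·Y^3·Z^0.
  monomial -1·x^0·y^2 ↦ -1·X^0·Y^2·Z^1.
  monomial 1·x^0·y^1 ↦ 1·X^0·Y^1·Z^2.
  monomial 3·x^0·y^0 ↦ 3·X^0·Y^0·Z^3.
Collecting: F(X, Y, Z) = -X**2*Y + X**2*Z + 2*X*Z**2 + Y**3 - Y**2*Z + Y*Z**2 + 3*Z**3.


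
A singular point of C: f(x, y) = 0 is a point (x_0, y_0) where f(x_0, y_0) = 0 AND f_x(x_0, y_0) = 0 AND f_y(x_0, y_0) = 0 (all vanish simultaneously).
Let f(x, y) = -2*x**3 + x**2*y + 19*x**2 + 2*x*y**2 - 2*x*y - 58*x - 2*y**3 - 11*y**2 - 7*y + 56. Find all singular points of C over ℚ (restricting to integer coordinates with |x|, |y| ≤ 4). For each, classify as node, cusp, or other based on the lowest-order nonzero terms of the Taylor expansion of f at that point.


Singular points: {(3, -1)}; classification: cusp.

Compute partial derivatives:
  f_x = -6*x**2 + 2*x*y + 38*x + 2*y**2 - 2*y - 58.
  f_y = x**2 + 4*x*y - 2*x - 6*y**2 - 22*y - 7.
Scan x_0 ∈ {−4, ..., 4}. For each x_0, f_y(x_0, y) is a polynomial in y; find its integer roots y ∈ {−4, ..., 4}, then test f_x and f at those candidates.
  x = -4: f_y(-4, y) = -6*y**2 - 38*y + 17; no integer root y with |y| ≤ 4.
  x = -3: f_y(-3, y) = -6*y**2 - 34*y + 8; no integer root y with |y| ≤ 4.
  x = -2: f_y(-2, y) = -6*y**2 - 30*y + 1; no integer root y with |y| ≤ 4.
  x = -1: f_y(-1, y) = -6*y**2 - 26*y - 4; no integer root y with |y| ≤ 4.
  x = 0: f_y(0, y) = -6*y**2 - 22*y - 7; no integer root y with |y| ≤ 4.
  x = 1: f_y(1, y) = -6*y**2 - 18*y - 8; no integer root y with |y| ≤ 4.
  x = 2: f_y(2, y) = -6*y**2 - 14*y - 7; no integer root y with |y| ≤ 4.
  x = 3: f_y(3, y) = -6*y**2 - 10*y - 4; vanishes at y ∈ {-1}. (3, -1): f_x = 0, f = 0 — SINGULAR.
  x = 4: f_y(4, y) = -6*y**2 - 6*y + 1; no integer root y with |y| ≤ 4.
Only singular point on the grid: (3, -1).
Classify: substitute x = 3 + u, y = -1 + v and expand: f = -2*u**3 + u**2*v + 2*u*v**2 - 2*v**3 + v**2.
No constant or linear terms (consistent with a singular point). Quadratic part: v**2. Cubic part: -2*u**3 + u**2*v + 2*u*v**2 - 2*v**3.
The quadratic part v**2 is a perfect square, so there is a single (double) tangent line v = 0, i.e. y = -1. Restricting the cubic part to that line (v = 0) leaves -2*u**3 ≠ 0, so f is not divisible by v and the branch is v² ≈ 2*u**3 to lowest order — this is a cusp.
Classification: cusp.


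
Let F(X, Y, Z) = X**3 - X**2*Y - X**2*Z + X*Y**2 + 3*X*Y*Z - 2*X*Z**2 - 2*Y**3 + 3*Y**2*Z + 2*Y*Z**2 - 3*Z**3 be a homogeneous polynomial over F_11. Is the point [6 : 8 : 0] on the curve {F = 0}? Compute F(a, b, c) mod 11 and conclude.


F(6,8,0) ≡ 3 (mod 11); P is NOT on the curve.

Evaluate F(6, 8, 0) term-by-term (mod 11).
  X**3 ↦ 1·216·1·1 = 216
  -X**2*Y ↦ -1·36·8·1 = -288
  -X**2*Z ↦ -1·36·1·0 = 0
  X*Y**2 ↦ 1·6·64·1 = 384
  3*X*Y*Z ↦ 3·6·8·0 = 0
  -2*X*Z**2 ↦ -2·6·1·0 = 0
  -2*Y**3 ↦ -2·1·512·1 = -1024
  3*Y**2*Z ↦ 3·1·64·0 = 0
  2*Y*Z**2 ↦ 2·1·8·0 = 0
  -3*Z**3 ↦ -3·1·1·0 = 0
Sum: F(6, 8, 0) = (216) + (-288) + (0) + (384) + (0) + (0) + (-1024) + (0) + (0) + (0) = -712.
Reducing mod 11: -712 ≡ 3 (mod 11).
Since F(a, b, c) ≡ 3 ≠ 0 (mod 11), P does NOT lie on the curve.


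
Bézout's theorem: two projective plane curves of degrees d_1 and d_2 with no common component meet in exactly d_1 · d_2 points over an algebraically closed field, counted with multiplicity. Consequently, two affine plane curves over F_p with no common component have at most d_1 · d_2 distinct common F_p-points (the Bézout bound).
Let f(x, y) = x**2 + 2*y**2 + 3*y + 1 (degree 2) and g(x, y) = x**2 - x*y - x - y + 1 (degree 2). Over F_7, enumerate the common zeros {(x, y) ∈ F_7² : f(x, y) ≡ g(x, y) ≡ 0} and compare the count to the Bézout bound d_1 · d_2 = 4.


Common zeros: ∅; count = 0; Bézout bound = 4.

deg(f) = 2, deg(g) = 2, so Bézout bound = 4.
Scan x ∈ F_7. For each x, list the y ∈ F_7 with f(x, y) ≡ 0 and those with g(x, y) ≡ 0 (mod 7); the common zeros in that column are the intersection.
  x = 0: f ≡ 0 at y ∈ {3, 6}; g ≡ 0 at y ∈ {1}; common: ∅.
  x = 1: f ≡ 0 at y ∈ {1}; g ≡ 0 at y ∈ {4}; common: ∅.
  x = 2: f ≡ 0 at y ∈ {4, 5}; g ≡ 0 at y ∈ {1}; common: ∅.
  x = 3: f ≡ 0 at y ∈ ∅; g ≡ 0 at y ∈ {0}; common: ∅.
  x = 4: f ≡ 0 at y ∈ ∅; g ≡ 0 at y ∈ {4}; common: ∅.
  x = 5: f ≡ 0 at y ∈ {4, 5}; g ≡ 0 at y ∈ {0}; common: ∅.
  x = 6: f ≡ 0 at y ∈ {1}; g ≡ 0 at y ∈ ∅; common: ∅.
Collecting: common zeros = ∅, so the count is 0.
Comparison with the Bézout bound: 0 ≤ 4 = deg(f)·deg(g), as expected for curves with no common component (the affine F_7-count falls short of the bound because intersections may lie at infinity, over extension fields, or carry multiplicity).


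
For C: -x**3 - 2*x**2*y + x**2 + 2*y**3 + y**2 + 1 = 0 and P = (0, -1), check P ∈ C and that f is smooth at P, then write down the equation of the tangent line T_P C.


Tangent line at P: 4*y + 4 = 0.

Step 1: f(0, -1) = 0, so P lies on C.
Step 2: partial derivatives
  f_x(x, y) = -3*x**2 - 4*x*y + 2*x, f_y(x, y) = -2*x**2 + 6*y**2 + 2*y.
  f_x(P) = 0, f_y(P) = 4 (gradient nonzero, so P is smooth).
Step 3: tangent line at P: 0·(x − 0) + 4·(y − -1) = 0.
Expanding: 4*y + 4 = 0.


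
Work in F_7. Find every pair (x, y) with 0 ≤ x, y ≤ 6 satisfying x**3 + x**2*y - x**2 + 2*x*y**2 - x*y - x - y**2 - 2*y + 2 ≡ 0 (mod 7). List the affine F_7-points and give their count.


Affine F_7-points: {(1, 1), (2, 1), (2, 6), (4, 1)}; count = 4.

For each of the 49 pairs (x, y) ∈ F_7², evaluate f(x, y) mod 7. Record the zeros.
  x = 0: [0↦2, 1↦6, 2↦1, 3↦1, 4↦6, 5↦2, 6↦3]  zeros at y ∈ ∅
  x = 1: [0↦1, 1↦0, 2↦1, 3↦4, 4↦2, 5↦2, 6↦4]  zeros at y ∈ {1}
  x = 2: [0↦4, 1↦0, 2↦2, 3↦3, 4↦3, 5↦2, 6↦0]  zeros at y ∈ {1, 6}
  x = 3: [0↦3, 1↦5, 2↦3, 3↦4, 4↦1, 5↦1, 6↦4]  zeros at y ∈ ∅
  x = 4: [0↦4, 1↦0, 2↦3, 3↦6, 4↦2, 5↦5, 6↦1]  zeros at y ∈ {1}
  x = 5: [0↦6, 1↦5, 2↦1, 3↦1, 4↦5, 5↦6, 6↦4]  zeros at y ∈ ∅
  x = 6: [0↦1, 1↦5, 2↦3, 3↦2, 4↦2, 5↦3, 6↦5]  zeros at y ∈ ∅
Collecting zeros: affine points = {(1, 1), (2, 1), (2, 6), (4, 1)}.
Total count |C(F_7)_aff| = 4.


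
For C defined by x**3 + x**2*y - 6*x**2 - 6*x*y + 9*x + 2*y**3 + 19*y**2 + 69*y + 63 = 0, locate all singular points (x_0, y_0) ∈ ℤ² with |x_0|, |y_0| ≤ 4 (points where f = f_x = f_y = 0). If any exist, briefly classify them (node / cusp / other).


Singular points: {(3, -3)}; classification: cusp.

Compute partial derivatives:
  f_x = 3*x**2 + 2*x*y - 12*x - 6*y + 9.
  f_y = x**2 - 6*x + 6*y**2 + 38*y + 69.
Scan x_0 ∈ {−4, ..., 4}. For each x_0, f_y(x_0, y) is a polynomial in y; find its integer roots y ∈ {−4, ..., 4}, then test f_x and f at those candidates.
  x = -4: f_y(-4, y) = 6*y**2 + 38*y + 109; no integer root y with |y| ≤ 4.
  x = -3: f_y(-3, y) = 6*y**2 + 38*y + 96; no integer root y with |y| ≤ 4.
  x = -2: f_y(-2, y) = 6*y**2 + 38*y + 85; no integer root y with |y| ≤ 4.
  x = -1: f_y(-1, y) = 6*y**2 + 38*y + 76; no integer root y with |y| ≤ 4.
  x = 0: f_y(0, y) = 6*y**2 + 38*y + 69; no integer root y with |y| ≤ 4.
  x = 1: f_y(1, y) = 6*y**2 + 38*y + 64; no integer root y with |y| ≤ 4.
  x = 2: f_y(2, y) = 6*y**2 + 38*y + 61; no integer root y with |y| ≤ 4.
  x = 3: f_y(3, y) = 6*y**2 + 38*y + 60; vanishes at y ∈ {-3}. (3, -3): f_x = 0, f = 0 — SINGULAR.
  x = 4: f_y(4, y) = 6*y**2 + 38*y + 61; no integer root y with |y| ≤ 4.
Only singular point on the grid: (3, -3).
Classify: substitute x = 3 + u, y = -3 + v and expand: f = u**3 + u**2*v + 2*v**3 + v**2.
No constant or linear terms (consistent with a singular point). Quadratic part: v**2. Cubic part: u**3 + u**2*v + 2*v**3.
The quadratic part v**2 is a perfect square, so there is a single (double) tangent line v = 0, i.e. y = -3. Restricting the cubic part to that line (v = 0) leaves u**3 ≠ 0, so f is not divisible by v and the branch is v² ≈ -u**3 to lowest order — this is a cusp.
Classification: cusp.


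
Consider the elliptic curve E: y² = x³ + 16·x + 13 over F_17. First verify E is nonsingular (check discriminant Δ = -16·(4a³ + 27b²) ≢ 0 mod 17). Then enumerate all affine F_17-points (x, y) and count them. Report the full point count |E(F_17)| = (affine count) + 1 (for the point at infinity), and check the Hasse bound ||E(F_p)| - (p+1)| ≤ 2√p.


Affine points = {(0, 8), (0, 9), (1, 8), (1, 9), (2, 6), (2, 11), (6, 6), (6, 11), (7, 3), (7, 14), (9, 6), (9, 11), (10, 0), (13, 2), (13, 15), (16, 8), (16, 9)}; affine count = 17; |E(F_17)| = 18.

Discriminant check: Δ ∝ 4a³ + 27b² = 4·16³ + 27·13² = 4·4096 + 27·169 ≡ 3 (mod 17). Nonzero ⇒ E is nonsingular.
For each x ∈ F_17, compute rhs = x³ + 16·x + 13 mod 17, then count y ∈ F_17 with y² ≡ rhs.
  x = 0: rhs = 13, matching y values: 8, 9 (2 points).
  x = 1: rhs = 13, matching y values: 8, 9 (2 points).
  x = 2: rhs = 2, matching y values: 6, 11 (2 points).
  x = 3: rhs = 3, matching y values: none (0 points).
  x = 4: rhs = 5, matching y values: none (0 points).
  x = 5: rhs = 14, matching y values: none (0 points).
  x = 6: rhs = 2, matching y values: 6, 11 (2 points).
  x = 7: rhs = 9, matching y values: 3, 14 (2 points).
  x = 8: rhs = 7, matching y values: none (0 points).
  x = 9: rhs = 2, matching y values: 6, 11 (2 points).
  x = 10: rhs = 0, matching y values: 0 (1 points).
  x = 11: rhs = 7, matching y values: none (0 points).
  x = 12: rhs = 12, matching y values: none (0 points).
  x = 13: rhs = 4, matching y values: 2, 15 (2 points).
  x = 14: rhs = 6, matching y values: none (0 points).
  x = 15: rhs = 7, matching y values: none (0 points).
  x = 16: rhs = 13, matching y values: 8, 9 (2 points).
Total affine count: 17.
Full point count |E(F_17)| = 17 + 1 = 18.
Hasse bound: |18 − (17+1)| = |0| = 0 ≤ 2√17 ≈ 8.2462 ✓.


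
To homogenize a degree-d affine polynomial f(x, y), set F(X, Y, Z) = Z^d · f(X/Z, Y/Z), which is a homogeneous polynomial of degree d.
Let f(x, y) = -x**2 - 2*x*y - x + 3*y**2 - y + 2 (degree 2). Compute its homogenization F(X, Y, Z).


F(X, Y, Z) = -X**2 - 2*X*Y - X*Z + 3*Y**2 - Y*Z + 2*Z**2

deg(f) = 2.
Substitute x = X/Z, y = Y/Z into f, then multiply by Z^2.
  monomial -1·x^2·y^0 ↦ -1·X^2·Y^0·Z^0.
  monomial -2·x^1·y^1 ↦ -2·X^1·Y^1·Z^0.
  monomial -1·x^1·y^0 ↦ -1·X^1·Y^0·Z^1.
  monomial 3·x^0·y^2 ↦ 3·X^0·Y^2·Z^0.
  monomial -1·x^0·y^1 ↦ -1·X^0·Y^1·Z^1.
  monomial 2·x^0·y^0 ↦ 2·X^0·Y^0·Z^2.
Collecting: F(X, Y, Z) = -X**2 - 2*X*Y - X*Z + 3*Y**2 - Y*Z + 2*Z**2.


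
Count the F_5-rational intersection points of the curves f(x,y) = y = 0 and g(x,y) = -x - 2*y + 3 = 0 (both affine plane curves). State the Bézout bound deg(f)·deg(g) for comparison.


Common zeros: {(3, 0)}; count = 1; Bézout bound = 1.

deg(f) = 1, deg(g) = 1, so Bézout bound = 1.
Scan x ∈ F_5. For each x, list the y ∈ F_5 with f(x, y) ≡ 0 and those with g(x, y) ≡ 0 (mod 5); the common zeros in that column are the intersection.
  x = 0: f ≡ 0 at y ∈ {0}; g ≡ 0 at y ∈ {4}; common: ∅.
  x = 1: f ≡ 0 at y ∈ {0}; g ≡ 0 at y ∈ {1}; common: ∅.
  x = 2: f ≡ 0 at y ∈ {0}; g ≡ 0 at y ∈ {3}; common: ∅.
  x = 3: f ≡ 0 at y ∈ {0}; g ≡ 0 at y ∈ {0}; common: {0}.
  x = 4: f ≡ 0 at y ∈ {0}; g ≡ 0 at y ∈ {2}; common: ∅.
Collecting: common zeros = {(3, 0)}, so the count is 1.
Comparison with the Bézout bound: 1 ≤ 1 = deg(f)·deg(g), as expected for curves with no common component (the bound is attained).


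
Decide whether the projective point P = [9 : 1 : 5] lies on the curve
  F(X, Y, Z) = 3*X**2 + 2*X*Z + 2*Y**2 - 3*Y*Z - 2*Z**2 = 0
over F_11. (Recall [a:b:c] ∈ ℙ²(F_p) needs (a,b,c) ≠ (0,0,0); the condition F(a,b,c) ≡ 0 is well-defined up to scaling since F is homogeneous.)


F(9,1,5) ≡ 6 (mod 11); P is NOT on the curve.

Evaluate F(9, 1, 5) term-by-term (mod 11).
  3*X**2 ↦ 3·81·1·1 = 243
  2*X*Z ↦ 2·9·1·5 = 90
  2*Y**2 ↦ 2·1·1·1 = 2
  -3*Y*Z ↦ -3·1·1·5 = -15
  -2*Z**2 ↦ -2·1·1·25 = -50
Sum: F(9, 1, 5) = (243) + (90) + (2) + (-15) + (-50) = 270.
Reducing mod 11: 270 ≡ 6 (mod 11).
Since F(a, b, c) ≡ 6 ≠ 0 (mod 11), P does NOT lie on the curve.


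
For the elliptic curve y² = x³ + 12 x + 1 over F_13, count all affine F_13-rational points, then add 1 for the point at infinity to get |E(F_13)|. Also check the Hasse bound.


Affine points = {(0, 1), (0, 12), (1, 1), (1, 12), (3, 5), (3, 8), (4, 3), (4, 10), (5, 2), (5, 11), (6, 4), (6, 9), (7, 5), (7, 8), (10, 4), (10, 9), (12, 1), (12, 12)}; affine count = 18; |E(F_13)| = 19.

Discriminant check: Δ ∝ 4a³ + 27b² = 4·12³ + 27·1² = 4·1728 + 27·1 ≡ 10 (mod 13). Nonzero ⇒ E is nonsingular.
For each x ∈ F_13, compute rhs = x³ + 12·x + 1 mod 13, then count y ∈ F_13 with y² ≡ rhs.
  x = 0: rhs = 1, matching y values: 1, 12 (2 points).
  x = 1: rhs = 1, matching y values: 1, 12 (2 points).
  x = 2: rhs = 7, matching y values: none (0 points).
  x = 3: rhs = 12, matching y values: 5, 8 (2 points).
  x = 4: rhs = 9, matching y values: 3, 10 (2 points).
  x = 5: rhs = 4, matching y values: 2, 11 (2 points).
  x = 6: rhs = 3, matching y values: 4, 9 (2 points).
  x = 7: rhs = 12, matching y values: 5, 8 (2 points).
  x = 8: rhs = 11, matching y values: none (0 points).
  x = 9: rhs = 6, matching y values: none (0 points).
  x = 10: rhs = 3, matching y values: 4, 9 (2 points).
  x = 11: rhs = 8, matching y values: none (0 points).
  x = 12: rhs = 1, matching y values: 1, 12 (2 points).
Total affine count: 18.
Full point count |E(F_13)| = 18 + 1 = 19.
Hasse bound: |19 − (13+1)| = |5| = 5 ≤ 2√13 ≈ 7.2111 ✓.


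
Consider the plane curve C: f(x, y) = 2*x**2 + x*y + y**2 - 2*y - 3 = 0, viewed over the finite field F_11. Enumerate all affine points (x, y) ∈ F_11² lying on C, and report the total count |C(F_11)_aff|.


Affine F_11-points: {(0, 3), (0, 10), (1, 4), (1, 8), (4, 3), (4, 6), (6, 8), (6, 10), (8, 1), (8, 4)}; count = 10.

For each of the 121 pairs (x, y) ∈ F_11², evaluate f(x, y) mod 11. Record the zeros.
  x = 0: [0↦8, 1↦7, 2↦8, 3↦0, 4↦5, 5↦1, 6↦10, 7↦10, 8↦1, 9↦5, 10↦0]  zeros at y ∈ {3, 10}
  x = 1: [0↦10, 1↦10, 2↦1, 3↦5, 4↦0, 5↦8, 6↦7, 7↦8, 8↦0, 9↦5, 10↦1]  zeros at y ∈ {4, 8}
  x = 2: [0↦5, 1↦6, 2↦9, 3↦3, 4↦10, 5↦8, 6↦8, 7↦10, 8↦3, 9↦9, 10↦6]  zeros at y ∈ ∅
  x = 3: [0↦4, 1↦6, 2↦10, 3↦5, 4↦2, 5↦1, 6↦2, 7↦5, 8↦10, 9↦6, 10↦4]  zeros at y ∈ ∅
  x = 4: [0↦7, 1↦10, 2↦4, 3↦0, 4↦9, 5↦9, 6↦0, 7↦4, 8↦10, 9↦7, 10↦6]  zeros at y ∈ {3, 6}
  x = 5: [0↦3, 1↦7, 2↦2, 3↦10, 4↦9, 5↦10, 6↦2, 7↦7, 8↦3, 9↦1, 10↦1]  zeros at y ∈ ∅
  x = 6: [0↦3, 1↦8, 2↦4, 3↦2, 4↦2, 5↦4, 6↦8, 7↦3, 8↦0, 9↦10, 10↦0]  zeros at y ∈ {8, 10}
  x = 7: [0↦7, 1↦2, 2↦10, 3↦9, 4↦10, 5↦2, 6↦7, 7↦3, 8↦1, 9↦1, 10↦3]  zeros at y ∈ ∅
  x = 8: [0↦4, 1↦0, 2↦9, 3↦9, 4↦0, 5↦4, 6↦10, 7↦7, 8↦6, 9↦7, 10↦10]  zeros at y ∈ {1, 4}
  x = 9: [0↦5, 1↦2, 2↦1, 3↦2, 4↦5, 5↦10, 6↦6, 7↦4, 8↦4, 9↦6, 10↦10]  zeros at y ∈ ∅
  x = 10: [0↦10, 1↦8, 2↦8, 3↦10, 4↦3, 5↦9, 6↦6, 7↦5, 8↦6, 9↦9, 10↦3]  zeros at y ∈ ∅
Collecting zeros: affine points = {(0, 3), (0, 10), (1, 4), (1, 8), (4, 3), (4, 6), (6, 8), (6, 10), (8, 1), (8, 4)}.
Total count |C(F_11)_aff| = 10.
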